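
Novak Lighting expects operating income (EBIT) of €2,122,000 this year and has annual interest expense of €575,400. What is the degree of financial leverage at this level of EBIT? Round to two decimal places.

Annual interest charges come to €575,400.00.
DFL = EBIT ÷ (EBIT − I) = €2,122,000 ÷ (€2,122,000 − €575,400.00) = €2,122,000 ÷ €1,546,600.00 = 1.3720.

1.37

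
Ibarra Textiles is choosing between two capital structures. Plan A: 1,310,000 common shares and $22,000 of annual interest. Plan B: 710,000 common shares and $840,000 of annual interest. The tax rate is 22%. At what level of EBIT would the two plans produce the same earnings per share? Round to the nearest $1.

$1,807,967

At indifference, (EBIT − 22,000)(1 − t)/1,310,000 = (EBIT − 840,000)(1 − t)/710,000.
The (1 − t) factor cancels: (EBIT − 22,000) × 710,000 = (EBIT − 840,000) × 1,310,000.
EBIT × (1,310,000 − 710,000) = 840,000 × 1,310,000 − 22,000 × 710,000 = 1,084,780,000,000, so EBIT = 1,084,780,000,000 ÷ 600,000 = 1,807,966.67.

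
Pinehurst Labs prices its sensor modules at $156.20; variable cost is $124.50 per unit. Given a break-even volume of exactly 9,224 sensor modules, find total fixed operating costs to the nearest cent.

$292,400.80

Each unit contributes $156.20 − $124.50 = $31.70.
Fixed costs = break-even units × CM = 9,224 × $31.70 = $292,400.80.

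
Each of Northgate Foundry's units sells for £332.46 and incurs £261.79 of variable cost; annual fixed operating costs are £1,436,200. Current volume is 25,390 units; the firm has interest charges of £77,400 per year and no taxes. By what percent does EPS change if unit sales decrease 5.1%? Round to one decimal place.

Contribution at this volume is 25,390 × £70.67 = £1,794,311.30.
Operating income = contribution − fixed costs = £1,794,311.30 − £1,436,200 = £358,111.30.
After interest of £77,400.00, pre-tax earnings = £280,711.30.
Degree of combined leverage = contribution ÷ (EBIT − I) = £1,794,311.30 ÷ £280,711.30 = 6.3920.
EPS therefore changes by 6.3920 × (-5.1%) = -32.6%.

-32.6%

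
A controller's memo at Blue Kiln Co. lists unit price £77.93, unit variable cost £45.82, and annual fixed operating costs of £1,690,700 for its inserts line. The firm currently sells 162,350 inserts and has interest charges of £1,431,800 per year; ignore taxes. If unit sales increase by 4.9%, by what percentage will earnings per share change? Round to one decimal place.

+12.2%

Total contribution margin = 162,350 × £32.11 = £5,213,058.50.
Operating income = contribution − fixed costs = £5,213,058.50 − £1,690,700 = £3,522,358.50.
Interest = £1,431,800.00, so EBIT − I = £2,090,558.50.
Degree of combined leverage = contribution ÷ (EBIT − I) = £5,213,058.50 ÷ £2,090,558.50 = 2.4936.
%ΔEPS = DCL × %ΔSales = 2.4936 × +4.9% = +12.2%.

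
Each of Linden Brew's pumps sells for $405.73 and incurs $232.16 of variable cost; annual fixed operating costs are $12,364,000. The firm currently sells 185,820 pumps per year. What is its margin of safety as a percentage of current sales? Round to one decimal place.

61.7%

Contribution margin per unit = $405.73 − $232.16 = $173.57. Break-even units = $12,364,000 ÷ $173.57 = 71,233.51; break-even revenue = 71,233.51 × $405.73 = $28,901,571.24.
Current sales = 185,820 × $405.73 = $75,392,748.60.
Margin of safety = ($75,392,748.60 − $28,901,571.24) ÷ $75,392,748.60 = 61.7%.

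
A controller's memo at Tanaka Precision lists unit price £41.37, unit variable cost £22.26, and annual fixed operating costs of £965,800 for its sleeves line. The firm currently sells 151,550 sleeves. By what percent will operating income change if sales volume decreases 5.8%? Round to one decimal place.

-8.7%

Total contribution margin = 151,550 × £19.11 = £2,896,120.50.
Subtracting fixed costs: EBIT = £2,896,120.50 − £965,800 = £1,930,320.50.
DOL = contribution ÷ EBIT = £2,896,120.50 ÷ £1,930,320.50 = 1.5003.
So EBIT moves 1.5003 × (-5.8%) = -8.7%.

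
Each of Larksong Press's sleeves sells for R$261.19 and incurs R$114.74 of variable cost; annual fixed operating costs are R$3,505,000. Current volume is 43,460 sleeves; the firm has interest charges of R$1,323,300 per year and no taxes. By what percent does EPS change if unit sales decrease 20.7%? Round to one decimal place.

At 43,460 units, contribution = 43,460 × R$146.45 = R$6,364,717.00.
EBIT = R$6,364,717.00 − R$3,505,000 = R$2,859,717.00.
After interest of R$1,323,300.00, pre-tax earnings = R$1,536,417.00.
Degree of combined leverage = contribution ÷ (EBIT − I) = R$6,364,717.00 ÷ R$1,536,417.00 = 4.1426.
%ΔEPS = DCL × %ΔSales = 4.1426 × -20.7% = -85.8%.

-85.8%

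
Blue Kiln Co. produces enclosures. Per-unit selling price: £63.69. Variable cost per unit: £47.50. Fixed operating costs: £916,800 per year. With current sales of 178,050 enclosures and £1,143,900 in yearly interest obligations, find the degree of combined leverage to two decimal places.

3.51

Contribution at this volume is 178,050 × £16.19 = £2,882,629.50.
Operating income = contribution − fixed costs = £2,882,629.50 − £916,800 = £1,965,829.50. Interest = £1,143,900.00.
DOL = £2,882,629.50 ÷ £1,965,829.50 = 1.4664; DFL = £1,965,829.50 ÷ £821,929.50 = 2.3917.
DCL = DOL × DFL = 1.4664 × 2.3917 = 3.5072.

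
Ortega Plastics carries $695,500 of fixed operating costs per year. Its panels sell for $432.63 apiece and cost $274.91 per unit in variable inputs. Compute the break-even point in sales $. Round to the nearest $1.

$1,907,774

CM per unit = $432.63 − $274.91 = $157.72; CM ratio = $157.72 / $432.63 = 0.3646.
Break-even revenue = fixed costs × price ÷ CM = $695,500 × $432.63 ÷ $157.72 = $1,907,774.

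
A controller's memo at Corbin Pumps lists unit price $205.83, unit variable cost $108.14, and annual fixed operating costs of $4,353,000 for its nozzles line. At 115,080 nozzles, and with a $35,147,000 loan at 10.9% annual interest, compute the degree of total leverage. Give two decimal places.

At 115,080 units, contribution = 115,080 × $97.69 = $11,242,165.20.
EBIT = $11,242,165.20 − $4,353,000 = $6,889,165.20. Interest = $3,831,023.00, so EBIT − I = $3,058,142.20.
Degree of total leverage = total CM / (EBIT − interest) = $11,242,165.20 / $3,058,142.20 = 3.6761.

3.68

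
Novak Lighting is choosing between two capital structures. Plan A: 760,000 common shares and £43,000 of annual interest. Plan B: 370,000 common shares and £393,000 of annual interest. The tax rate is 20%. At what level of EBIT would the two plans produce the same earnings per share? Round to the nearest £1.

£725,051

Set EPS_A = EPS_B: (EBIT − £43,000)(1 − 0.20) ÷ 760,000 = (EBIT − £393,000)(1 − 0.20) ÷ 370,000.
Cancelling (1 − t) and cross-multiplying: 370,000·(EBIT − 43,000) = 760,000·(EBIT − 393,000).
Solving, EBIT = (393,000·760,000 − 43,000·370,000) / (760,000 − 370,000) = 282,770,000,000 / 390,000 = 725,051.28.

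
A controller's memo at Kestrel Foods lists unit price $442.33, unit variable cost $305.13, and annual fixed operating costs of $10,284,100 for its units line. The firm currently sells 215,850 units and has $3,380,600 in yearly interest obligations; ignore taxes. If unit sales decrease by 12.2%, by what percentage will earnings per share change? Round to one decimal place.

-22.7%

At 215,850 units, contribution = 215,850 × $137.20 = $29,614,620.00.
Subtracting fixed costs: EBIT = $29,614,620.00 − $10,284,100 = $19,330,520.00.
After interest of $3,380,600.00, pre-tax earnings = $15,949,920.00.
DCL = total CM / (EBIT − I) = $29,614,620.00 / $15,949,920.00 = 1.8567.
EPS therefore changes by 1.8567 × (-12.2%) = -22.7%.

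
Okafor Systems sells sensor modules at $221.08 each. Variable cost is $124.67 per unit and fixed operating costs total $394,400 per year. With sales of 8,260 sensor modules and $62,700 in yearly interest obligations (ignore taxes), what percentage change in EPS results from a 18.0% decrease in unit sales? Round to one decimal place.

-42.3%

At 8,260 units, contribution = 8,260 × $96.41 = $796,346.60.
EBIT = $796,346.60 − $394,400 = $401,946.60.
Interest = $62,700.00, so EBIT − I = $339,246.60.
DCL = total CM / (EBIT − I) = $796,346.60 / $339,246.60 = 2.3474.
EPS therefore changes by 2.3474 × (-18.0%) = -42.3%.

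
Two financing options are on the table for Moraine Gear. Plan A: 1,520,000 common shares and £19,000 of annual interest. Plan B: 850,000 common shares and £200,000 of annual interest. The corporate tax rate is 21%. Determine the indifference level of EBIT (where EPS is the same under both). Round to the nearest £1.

Set EPS_A = EPS_B: (EBIT − £19,000)(1 − 0.21) ÷ 1,520,000 = (EBIT − £200,000)(1 − 0.21) ÷ 850,000.
The (1 − t) factor cancels: (EBIT − 19,000) × 850,000 = (EBIT − 200,000) × 1,520,000.
Solving, EBIT = (200,000·1,520,000 − 19,000·850,000) / (1,520,000 − 850,000) = 287,850,000,000 / 670,000 = 429,626.87.

£429,627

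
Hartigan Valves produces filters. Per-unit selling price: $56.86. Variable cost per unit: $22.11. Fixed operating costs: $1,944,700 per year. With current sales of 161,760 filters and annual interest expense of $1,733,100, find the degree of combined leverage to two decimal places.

2.89

Contribution at this volume is 161,760 × $34.75 = $5,621,160.00.
EBIT = $5,621,160.00 − $1,944,700 = $3,676,460.00. Interest = $1,733,100.00, so EBIT − I = $1,943,360.00.
Degree of total leverage = total CM / (EBIT − interest) = $5,621,160.00 / $1,943,360.00 = 2.8925.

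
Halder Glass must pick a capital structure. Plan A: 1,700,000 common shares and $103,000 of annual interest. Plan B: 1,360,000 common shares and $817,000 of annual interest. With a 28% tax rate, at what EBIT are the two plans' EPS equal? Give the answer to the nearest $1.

Set EPS_A = EPS_B: (EBIT − $103,000)(1 − 0.28) ÷ 1,700,000 = (EBIT − $817,000)(1 − 0.28) ÷ 1,360,000.
The (1 − t) factor cancels: (EBIT − 103,000) × 1,360,000 = (EBIT − 817,000) × 1,700,000.
EBIT × (1,700,000 − 1,360,000) = 817,000 × 1,700,000 − 103,000 × 1,360,000 = 1,248,820,000,000, so EBIT = 1,248,820,000,000 ÷ 340,000 = 3,673,000.00.

$3,673,000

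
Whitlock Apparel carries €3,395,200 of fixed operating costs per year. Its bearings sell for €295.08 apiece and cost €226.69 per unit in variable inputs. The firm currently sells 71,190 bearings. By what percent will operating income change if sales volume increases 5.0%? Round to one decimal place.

+16.5%

At 71,190 units, contribution = 71,190 × €68.39 = €4,868,684.10.
Operating income = contribution − fixed costs = €4,868,684.10 − €3,395,200 = €1,473,484.10.
So DOL = total CM / EBIT = €4,868,684.10 / €1,473,484.10 = 3.3042.
%ΔEBIT = DOL × %ΔSales = 3.3042 × +5.0% = +16.5%.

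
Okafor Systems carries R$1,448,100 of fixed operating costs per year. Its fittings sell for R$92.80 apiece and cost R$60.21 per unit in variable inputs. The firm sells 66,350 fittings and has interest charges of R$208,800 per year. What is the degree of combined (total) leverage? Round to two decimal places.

4.28

Contribution at this volume is 66,350 × R$32.59 = R$2,162,346.50.
Operating income = contribution − fixed costs = R$2,162,346.50 − R$1,448,100 = R$714,246.50. Interest = R$208,800.00, so EBIT − I = R$505,446.50.
DCL = contribution ÷ (EBIT − I) = R$2,162,346.50 ÷ R$505,446.50 = 4.2781.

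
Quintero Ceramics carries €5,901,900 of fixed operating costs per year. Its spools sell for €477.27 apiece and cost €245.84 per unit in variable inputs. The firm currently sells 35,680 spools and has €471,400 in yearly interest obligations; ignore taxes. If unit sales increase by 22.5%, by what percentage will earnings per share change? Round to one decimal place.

At 35,680 units, contribution = 35,680 × €231.43 = €8,257,422.40.
Subtracting fixed costs: EBIT = €8,257,422.40 − €5,901,900 = €2,355,522.40.
Interest = €471,400.00, so EBIT − I = €1,884,122.40.
DCL = total CM / (EBIT − I) = €8,257,422.40 / €1,884,122.40 = 4.3826.
%ΔEPS = DCL × %ΔSales = 4.3826 × +22.5% = +98.6%.

+98.6%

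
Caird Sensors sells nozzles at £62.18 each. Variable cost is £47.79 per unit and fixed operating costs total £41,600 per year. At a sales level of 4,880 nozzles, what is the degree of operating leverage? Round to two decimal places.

At 4,880 units, contribution = 4,880 × £14.39 = £70,223.20.
Operating income = contribution − fixed costs = £70,223.20 − £41,600 = £28,623.20.
So DOL = total CM / EBIT = £70,223.20 / £28,623.20 = 2.4534.

2.45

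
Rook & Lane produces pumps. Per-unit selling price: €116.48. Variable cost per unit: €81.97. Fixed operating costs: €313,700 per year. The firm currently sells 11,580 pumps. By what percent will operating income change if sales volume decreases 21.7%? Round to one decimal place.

Contribution at this volume is 11,580 × €34.51 = €399,625.80.
Operating income = contribution − fixed costs = €399,625.80 − €313,700 = €85,925.80.
Degree of operating leverage = €399,625.80 / €85,925.80 = 4.6508.
%ΔEBIT = DOL × %ΔSales = 4.6508 × -21.7% = -100.9%.

-100.9%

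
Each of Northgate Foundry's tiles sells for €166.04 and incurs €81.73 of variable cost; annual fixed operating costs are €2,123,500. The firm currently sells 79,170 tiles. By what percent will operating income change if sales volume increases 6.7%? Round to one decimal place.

+9.8%

Contribution at this volume is 79,170 × €84.31 = €6,674,822.70.
EBIT = €6,674,822.70 − €2,123,500 = €4,551,322.70.
Degree of operating leverage = €6,674,822.70 / €4,551,322.70 = 1.4666.
So EBIT moves 1.4666 × (+6.7%) = +9.8%.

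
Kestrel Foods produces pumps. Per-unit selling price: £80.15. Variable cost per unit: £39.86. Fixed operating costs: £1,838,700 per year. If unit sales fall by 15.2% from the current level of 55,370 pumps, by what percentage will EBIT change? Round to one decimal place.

-86.5%

Contribution at this volume is 55,370 × £40.29 = £2,230,857.30.
Subtracting fixed costs: EBIT = £2,230,857.30 − £1,838,700 = £392,157.30.
DOL = contribution ÷ EBIT = £2,230,857.30 ÷ £392,157.30 = 5.6887.
Operating income changes by 5.6887 × -15.2% = -86.5%.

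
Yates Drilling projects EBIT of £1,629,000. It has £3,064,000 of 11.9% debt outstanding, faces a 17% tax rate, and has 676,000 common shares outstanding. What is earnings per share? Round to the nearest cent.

£1.55

Interest = £364,616.00, so EBT = £1,629,000 − £364,616.00 = £1,264,384.00.
After tax at 17%: net income = £1,264,384.00 × 0.83 = £1,049,438.72.
EPS = £1,049,438.72 ÷ 676,000 = £1.55.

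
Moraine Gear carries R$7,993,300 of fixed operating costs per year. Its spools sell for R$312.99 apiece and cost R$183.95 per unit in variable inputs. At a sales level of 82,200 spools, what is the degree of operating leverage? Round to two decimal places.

4.06

Contribution at this volume is 82,200 × R$129.04 = R$10,607,088.00.
EBIT = R$10,607,088.00 − R$7,993,300 = R$2,613,788.00.
Degree of operating leverage = R$10,607,088.00 / R$2,613,788.00 = 4.0581.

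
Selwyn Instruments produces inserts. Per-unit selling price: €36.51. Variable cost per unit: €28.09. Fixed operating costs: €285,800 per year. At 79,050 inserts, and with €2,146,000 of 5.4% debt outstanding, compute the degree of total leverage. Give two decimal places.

2.52

Total contribution margin = 79,050 × €8.42 = €665,601.00.
Subtracting fixed costs: EBIT = €665,601.00 − €285,800 = €379,801.00. Interest = €115,884.00.
DOL = €665,601.00 ÷ €379,801.00 = 1.7525; DFL = €379,801.00 ÷ €263,917.00 = 1.4391.
Combined leverage = 1.7525 × 1.4391 = 2.5220.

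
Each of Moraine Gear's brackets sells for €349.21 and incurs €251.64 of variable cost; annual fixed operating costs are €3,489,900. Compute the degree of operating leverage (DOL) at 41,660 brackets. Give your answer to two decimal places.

7.07

Contribution at this volume is 41,660 × €97.57 = €4,064,766.20.
EBIT = €4,064,766.20 − €3,489,900 = €574,866.20.
So DOL = total CM / EBIT = €4,064,766.20 / €574,866.20 = 7.0708.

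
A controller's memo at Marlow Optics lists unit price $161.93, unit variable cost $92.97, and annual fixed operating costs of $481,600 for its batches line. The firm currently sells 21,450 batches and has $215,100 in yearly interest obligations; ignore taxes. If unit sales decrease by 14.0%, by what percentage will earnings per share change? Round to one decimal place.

At 21,450 units, contribution = 21,450 × $68.96 = $1,479,192.00.
Operating income = contribution − fixed costs = $1,479,192.00 − $481,600 = $997,592.00.
Interest = $215,100.00, so EBIT − I = $782,492.00.
DCL = total CM / (EBIT − I) = $1,479,192.00 / $782,492.00 = 1.8904.
EPS therefore changes by 1.8904 × (-14.0%) = -26.5%.

-26.5%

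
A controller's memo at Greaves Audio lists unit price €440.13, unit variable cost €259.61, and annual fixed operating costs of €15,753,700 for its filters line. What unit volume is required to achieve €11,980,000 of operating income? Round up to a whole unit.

Contribution margin per unit = €440.13 − €259.61 = €180.52.
Units = (FC + target) / CM = (€15,753,700 + €11,980,000) / €180.52 = 153,632.28, so 153,633 filters.

153,633 filters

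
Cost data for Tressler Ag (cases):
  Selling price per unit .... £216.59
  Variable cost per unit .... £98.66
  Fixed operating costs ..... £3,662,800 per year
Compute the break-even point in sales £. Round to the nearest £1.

£6,727,091

Contribution margin per unit = £216.59 − £98.66 = £117.93, a CM ratio of £117.93 ÷ £216.59 = 0.5445.
Break-even revenue = fixed costs × price ÷ CM = £3,662,800 × £216.59 ÷ £117.93 = £6,727,091.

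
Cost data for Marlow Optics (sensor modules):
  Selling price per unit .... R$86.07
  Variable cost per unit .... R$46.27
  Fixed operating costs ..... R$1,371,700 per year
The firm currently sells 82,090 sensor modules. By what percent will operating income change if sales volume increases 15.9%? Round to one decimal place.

Contribution at this volume is 82,090 × R$39.80 = R$3,267,182.00.
Operating income = contribution − fixed costs = R$3,267,182.00 − R$1,371,700 = R$1,895,482.00.
Degree of operating leverage = R$3,267,182.00 / R$1,895,482.00 = 1.7237.
%ΔEBIT = DOL × %ΔSales = 1.7237 × +15.9% = +27.4%.

+27.4%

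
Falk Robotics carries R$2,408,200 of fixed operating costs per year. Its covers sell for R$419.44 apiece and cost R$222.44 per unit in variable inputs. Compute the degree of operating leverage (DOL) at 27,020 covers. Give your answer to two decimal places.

At 27,020 units, contribution = 27,020 × R$197.00 = R$5,322,940.00.
Operating income = contribution − fixed costs = R$5,322,940.00 − R$2,408,200 = R$2,914,740.00.
So DOL = total CM / EBIT = R$5,322,940.00 / R$2,914,740.00 = 1.8262.

1.83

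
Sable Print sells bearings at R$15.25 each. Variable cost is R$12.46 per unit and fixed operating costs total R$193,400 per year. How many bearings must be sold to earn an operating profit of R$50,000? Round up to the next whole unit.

87,241 bearings

Each unit contributes R$15.25 − R$12.46 = R$2.79.
Required volume = (fixed costs + target profit) ÷ CM = (R$193,400 + R$50,000) ÷ R$2.79 = 87,240.14, so 87,241 bearings.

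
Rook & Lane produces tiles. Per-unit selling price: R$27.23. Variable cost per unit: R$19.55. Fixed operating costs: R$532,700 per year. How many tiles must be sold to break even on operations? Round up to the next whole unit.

69,362 tiles

Contribution margin per unit = R$27.23 − R$19.55 = R$7.68.
Break-even volume = fixed costs ÷ CM per unit = R$532,700 ÷ R$7.68 = 69,361.98, so 69,362 tiles.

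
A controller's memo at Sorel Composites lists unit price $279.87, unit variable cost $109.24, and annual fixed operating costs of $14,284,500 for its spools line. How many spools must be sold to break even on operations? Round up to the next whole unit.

Each unit contributes $279.87 − $109.24 = $170.63.
Units to break even: $14,284,500 ÷ $170.63 = 83,716.23, rounded up to 83,717.

83,717 spools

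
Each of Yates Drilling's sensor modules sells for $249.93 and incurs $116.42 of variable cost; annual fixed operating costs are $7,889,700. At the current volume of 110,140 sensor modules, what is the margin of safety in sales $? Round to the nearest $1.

Unit CM = price − variable cost = $249.93 − $116.42 = $133.51. Break-even units = $7,889,700 ÷ $133.51 = 59,094.45; break-even revenue = 59,094.45 × $249.93 = $14,769,475.85.
Current sales = 110,140 × $249.93 = $27,527,290.20.
Margin of safety = $27,527,290.20 − $14,769,475.85 = $12,757,814.

$12,757,814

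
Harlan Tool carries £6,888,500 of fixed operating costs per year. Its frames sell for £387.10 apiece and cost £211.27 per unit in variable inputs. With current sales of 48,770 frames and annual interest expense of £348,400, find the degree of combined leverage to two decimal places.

6.41

Contribution at this volume is 48,770 × £175.83 = £8,575,229.10.
Operating income = contribution − fixed costs = £8,575,229.10 − £6,888,500 = £1,686,729.10. Interest = £348,400.00.
DOL = £8,575,229.10 ÷ £1,686,729.10 = 5.0839; DFL = £1,686,729.10 ÷ £1,338,329.10 = 1.2603.
Combined leverage = 5.0839 × 1.2603 = 6.4072.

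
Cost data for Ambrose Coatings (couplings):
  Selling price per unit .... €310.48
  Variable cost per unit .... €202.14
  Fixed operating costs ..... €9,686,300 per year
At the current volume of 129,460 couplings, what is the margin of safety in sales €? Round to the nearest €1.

Contribution margin per unit = €310.48 − €202.14 = €108.34. Break-even units = €9,686,300 ÷ €108.34 = 89,406.50; break-even revenue = 89,406.50 × €310.48 = €27,758,929.52.
Actual sales revenue = 129,460 × €310.48 = €40,194,740.80.
Margin of safety = €40,194,740.80 − €27,758,929.52 = €12,435,811.

€12,435,811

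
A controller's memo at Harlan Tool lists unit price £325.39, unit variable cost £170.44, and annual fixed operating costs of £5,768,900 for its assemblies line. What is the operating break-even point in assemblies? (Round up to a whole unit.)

Unit CM = price − variable cost = £325.39 − £170.44 = £154.95.
Break-even Q = £5,768,900 / £154.95 = 37,230.72 → 37,231 assemblies.

37,231 assemblies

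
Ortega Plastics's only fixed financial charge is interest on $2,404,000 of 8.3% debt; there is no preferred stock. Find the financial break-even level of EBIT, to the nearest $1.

Annual interest = 8.3% × $2,404,000 = $199,532.00.
Without preferred stock the financial break-even is simply EBIT = interest = $199,532.00.

$199,532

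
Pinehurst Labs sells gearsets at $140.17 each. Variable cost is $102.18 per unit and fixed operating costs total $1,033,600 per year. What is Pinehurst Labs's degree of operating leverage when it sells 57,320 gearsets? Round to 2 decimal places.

Total contribution margin = 57,320 × $37.99 = $2,177,586.80.
Subtracting fixed costs: EBIT = $2,177,586.80 − $1,033,600 = $1,143,986.80.
Degree of operating leverage = $2,177,586.80 / $1,143,986.80 = 1.9035.

1.90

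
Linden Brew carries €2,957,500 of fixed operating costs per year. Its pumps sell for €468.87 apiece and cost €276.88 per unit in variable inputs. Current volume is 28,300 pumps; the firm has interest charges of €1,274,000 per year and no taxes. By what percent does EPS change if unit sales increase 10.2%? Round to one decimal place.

At 28,300 units, contribution = 28,300 × €191.99 = €5,433,317.00.
Subtracting fixed costs: EBIT = €5,433,317.00 − €2,957,500 = €2,475,817.00.
Interest = €1,274,000.00, so EBIT − I = €1,201,817.00.
Degree of combined leverage = contribution ÷ (EBIT − I) = €5,433,317.00 ÷ €1,201,817.00 = 4.5209.
EPS therefore changes by 4.5209 × (+10.2%) = +46.1%.

+46.1%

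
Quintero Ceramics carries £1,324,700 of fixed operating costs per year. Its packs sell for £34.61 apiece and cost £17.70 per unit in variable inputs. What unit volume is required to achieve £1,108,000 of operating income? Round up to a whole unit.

Each unit contributes £34.61 − £17.70 = £16.91.
Required volume = (fixed costs + target profit) ÷ CM = (£1,324,700 + £1,108,000) ÷ £16.91 = 143,861.62, so 143,862 packs.

143,862 packs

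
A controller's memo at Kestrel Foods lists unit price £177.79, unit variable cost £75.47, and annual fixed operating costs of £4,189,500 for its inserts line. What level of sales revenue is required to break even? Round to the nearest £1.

CM per unit = £177.79 − £75.47 = £102.32; CM ratio = £102.32 / £177.79 = 0.5755.
Break-even revenue = fixed costs × price ÷ CM = £4,189,500 × £177.79 ÷ £102.32 = £7,279,625.

£7,279,625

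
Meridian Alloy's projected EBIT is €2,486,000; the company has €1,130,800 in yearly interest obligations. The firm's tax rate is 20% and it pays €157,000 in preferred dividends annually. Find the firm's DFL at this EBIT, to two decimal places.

Annual interest charges come to €1,130,800.00.
Preferred dividends grossed up pre-tax: €157,000 / (1 − 0.20) = €196,250.00.
DFL = EBIT ÷ [EBIT − I − D_p/(1−t)] = €2,486,000 ÷ [€2,486,000 − €1,130,800.00 − €196,250.00] = €2,486,000 ÷ €1,158,950.00 = 2.1450.

2.15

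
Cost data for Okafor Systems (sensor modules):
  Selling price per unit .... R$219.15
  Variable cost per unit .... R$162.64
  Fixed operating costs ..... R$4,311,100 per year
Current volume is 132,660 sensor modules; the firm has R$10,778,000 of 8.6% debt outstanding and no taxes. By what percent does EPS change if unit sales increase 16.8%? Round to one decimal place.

Contribution at this volume is 132,660 × R$56.51 = R$7,496,616.60.
Operating income = contribution − fixed costs = R$7,496,616.60 − R$4,311,100 = R$3,185,516.60.
Interest = R$926,908.00, so EBIT − I = R$2,258,608.60.
Degree of combined leverage = contribution ÷ (EBIT − I) = R$7,496,616.60 ÷ R$2,258,608.60 = 3.3191.
%ΔEPS = DCL × %ΔSales = 3.3191 × +16.8% = +55.8%.

+55.8%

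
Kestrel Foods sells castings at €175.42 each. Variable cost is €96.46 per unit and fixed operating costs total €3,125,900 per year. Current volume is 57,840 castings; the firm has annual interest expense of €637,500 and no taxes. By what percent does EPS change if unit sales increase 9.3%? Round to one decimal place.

+52.9%

Contribution at this volume is 57,840 × €78.96 = €4,567,046.40.
Operating income = contribution − fixed costs = €4,567,046.40 − €3,125,900 = €1,441,146.40.
Interest = €637,500.00, so EBIT − I = €803,646.40.
DCL = total CM / (EBIT − I) = €4,567,046.40 / €803,646.40 = 5.6829.
%ΔEPS = DCL × %ΔSales = 5.6829 × +9.3% = +52.9%.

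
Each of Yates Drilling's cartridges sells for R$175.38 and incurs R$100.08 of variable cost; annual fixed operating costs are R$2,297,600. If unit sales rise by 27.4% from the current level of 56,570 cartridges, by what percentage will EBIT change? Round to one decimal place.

Contribution at this volume is 56,570 × R$75.30 = R$4,259,721.00.
EBIT = R$4,259,721.00 − R$2,297,600 = R$1,962,121.00.
DOL = contribution ÷ EBIT = R$4,259,721.00 ÷ R$1,962,121.00 = 2.1710.
Operating income changes by 2.1710 × +27.4% = +59.5%.

+59.5%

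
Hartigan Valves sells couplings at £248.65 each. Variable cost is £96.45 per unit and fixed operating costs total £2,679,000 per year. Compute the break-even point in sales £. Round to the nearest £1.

CM per unit = £248.65 − £96.45 = £152.20; CM ratio = £152.20 / £248.65 = 0.6121.
Break-even revenue = fixed costs × price ÷ CM = £2,679,000 × £248.65 ÷ £152.20 = £4,376,697.

£4,376,697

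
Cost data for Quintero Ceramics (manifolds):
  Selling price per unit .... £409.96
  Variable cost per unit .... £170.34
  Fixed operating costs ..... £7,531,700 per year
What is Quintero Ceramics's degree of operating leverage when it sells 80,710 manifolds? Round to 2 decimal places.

Contribution at this volume is 80,710 × £239.62 = £19,339,730.20.
EBIT = £19,339,730.20 − £7,531,700 = £11,808,030.20.
Degree of operating leverage = £19,339,730.20 / £11,808,030.20 = 1.6378.

1.64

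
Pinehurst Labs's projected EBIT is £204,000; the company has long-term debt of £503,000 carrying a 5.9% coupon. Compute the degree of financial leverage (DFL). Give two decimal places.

Interest = £29,677.00.
DFL = EBIT ÷ (EBIT − I) = £204,000 ÷ (£204,000 − £29,677.00) = £204,000 ÷ £174,323.00 = 1.1702.

1.17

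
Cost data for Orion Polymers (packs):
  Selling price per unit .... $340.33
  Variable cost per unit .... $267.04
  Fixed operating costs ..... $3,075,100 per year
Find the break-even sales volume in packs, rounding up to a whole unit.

41,958 packs

Contribution margin per unit = $340.33 − $267.04 = $73.29.
Break-even volume = fixed costs ÷ CM per unit = $3,075,100 ÷ $73.29 = 41,957.98, so 41,958 packs.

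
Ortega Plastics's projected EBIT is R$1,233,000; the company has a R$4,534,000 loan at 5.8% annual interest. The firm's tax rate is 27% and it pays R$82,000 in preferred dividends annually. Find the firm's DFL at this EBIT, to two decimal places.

1.44

Interest = R$262,972.00.
Preferred dividends grossed up pre-tax: R$82,000 / (1 − 0.27) = R$112,328.77.
DFL = EBIT ÷ [EBIT − I − D_p/(1−t)] = R$1,233,000 ÷ [R$1,233,000 − R$262,972.00 − R$112,328.77] = R$1,233,000 ÷ R$857,699.23 = 1.4376.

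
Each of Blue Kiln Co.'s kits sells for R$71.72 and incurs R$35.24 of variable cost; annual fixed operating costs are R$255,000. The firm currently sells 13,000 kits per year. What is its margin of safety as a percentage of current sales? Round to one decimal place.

Each unit contributes R$71.72 − R$35.24 = R$36.48. Break-even units = R$255,000 ÷ R$36.48 = 6,990.13; break-even revenue = 6,990.13 × R$71.72 = R$501,332.24.
Current sales = 13,000 × R$71.72 = R$932,360.00.
Margin of safety = (R$932,360.00 − R$501,332.24) ÷ R$932,360.00 = 46.2%.

46.2%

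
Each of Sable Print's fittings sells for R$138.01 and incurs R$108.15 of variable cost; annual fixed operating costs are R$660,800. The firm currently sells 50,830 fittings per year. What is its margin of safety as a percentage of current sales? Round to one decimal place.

56.5%

Unit CM = price − variable cost = R$138.01 − R$108.15 = R$29.86. Break-even units = R$660,800 ÷ R$29.86 = 22,129.94; break-even revenue = 22,129.94 × R$138.01 = R$3,054,152.98.
Actual sales revenue = 50,830 × R$138.01 = R$7,015,048.30.
Margin of safety = (R$7,015,048.30 − R$3,054,152.98) ÷ R$7,015,048.30 = 56.5%.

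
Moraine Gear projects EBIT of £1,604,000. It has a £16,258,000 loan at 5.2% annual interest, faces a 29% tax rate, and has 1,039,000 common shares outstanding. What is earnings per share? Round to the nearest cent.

£0.52

Pre-tax income = £1,604,000 − £845,416.00 = £758,584.00.
After tax at 29%: net income = £758,584.00 × 0.71 = £538,594.64.
EPS = £538,594.64 ÷ 1,039,000 = £0.52.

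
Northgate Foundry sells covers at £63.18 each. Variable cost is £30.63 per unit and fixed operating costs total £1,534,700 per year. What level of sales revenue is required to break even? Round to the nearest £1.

CM per unit = £63.18 − £30.63 = £32.55; CM ratio = £32.55 / £63.18 = 0.5152.
Break-even revenue = fixed costs × price ÷ CM = £1,534,700 × £63.18 ÷ £32.55 = £2,978,874.

£2,978,874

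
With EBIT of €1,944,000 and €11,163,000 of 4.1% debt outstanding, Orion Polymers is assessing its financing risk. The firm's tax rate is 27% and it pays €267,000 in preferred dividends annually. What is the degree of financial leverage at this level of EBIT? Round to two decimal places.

1.73

Interest = €457,683.00.
Preferred dividends grossed up pre-tax: €267,000 / (1 − 0.27) = €365,753.42.
DFL = EBIT ÷ [EBIT − I − D_p/(1−t)] = €1,944,000 ÷ [€1,944,000 − €457,683.00 − €365,753.42] = €1,944,000 ÷ €1,120,563.58 = 1.7348.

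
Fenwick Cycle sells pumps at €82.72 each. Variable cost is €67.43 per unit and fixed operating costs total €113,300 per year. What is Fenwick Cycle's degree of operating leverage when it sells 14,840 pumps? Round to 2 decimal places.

Total contribution margin = 14,840 × €15.29 = €226,903.60.
Subtracting fixed costs: EBIT = €226,903.60 − €113,300 = €113,603.60.
So DOL = total CM / EBIT = €226,903.60 / €113,603.60 = 1.9973.

2.00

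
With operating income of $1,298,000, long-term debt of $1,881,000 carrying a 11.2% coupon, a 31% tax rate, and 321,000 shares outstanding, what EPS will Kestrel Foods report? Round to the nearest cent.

$2.34

Interest = $210,672.00, so EBT = $1,298,000 − $210,672.00 = $1,087,328.00.
Net income = $1,087,328.00 × (1 − 0.31) = $750,256.32.
Per share: $750,256.32 / 321,000 shares = $2.34.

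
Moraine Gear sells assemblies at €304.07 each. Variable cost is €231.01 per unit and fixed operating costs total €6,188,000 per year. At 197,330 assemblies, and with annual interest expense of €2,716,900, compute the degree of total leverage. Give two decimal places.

Contribution at this volume is 197,330 × €73.06 = €14,416,929.80.
Subtracting fixed costs: EBIT = €14,416,929.80 − €6,188,000 = €8,228,929.80. Interest = €2,716,900.00, so EBIT − I = €5,512,029.80.
Degree of total leverage = total CM / (EBIT − interest) = €14,416,929.80 / €5,512,029.80 = 2.6155.

2.62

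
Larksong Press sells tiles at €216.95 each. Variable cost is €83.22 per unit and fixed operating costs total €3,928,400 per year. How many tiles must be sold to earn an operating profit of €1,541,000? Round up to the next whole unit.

Contribution margin per unit = €216.95 − €83.22 = €133.73.
Units = (FC + target) / CM = (€3,928,400 + €1,541,000) / €133.73 = 40,898.83, so 40,899 tiles.

40,899 tiles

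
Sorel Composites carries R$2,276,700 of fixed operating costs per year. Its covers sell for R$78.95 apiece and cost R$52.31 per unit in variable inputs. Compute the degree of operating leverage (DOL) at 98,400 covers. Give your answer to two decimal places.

7.61

Contribution at this volume is 98,400 × R$26.64 = R$2,621,376.00.
Subtracting fixed costs: EBIT = R$2,621,376.00 − R$2,276,700 = R$344,676.00.
Degree of operating leverage = R$2,621,376.00 / R$344,676.00 = 7.6053.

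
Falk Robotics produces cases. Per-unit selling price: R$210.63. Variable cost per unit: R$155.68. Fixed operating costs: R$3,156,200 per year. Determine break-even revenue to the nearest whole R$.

R$12,098,097

Contribution margin per unit = R$210.63 − R$155.68 = R$54.95, a CM ratio of R$54.95 ÷ R$210.63 = 0.2609.
Break-even revenue = fixed costs × price ÷ CM = R$3,156,200 × R$210.63 ÷ R$54.95 = R$12,098,097.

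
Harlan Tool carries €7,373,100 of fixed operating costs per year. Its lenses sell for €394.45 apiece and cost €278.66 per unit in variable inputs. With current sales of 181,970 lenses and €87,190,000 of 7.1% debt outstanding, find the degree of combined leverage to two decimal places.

Total contribution margin = 181,970 × €115.79 = €21,070,306.30.
EBIT = €21,070,306.30 − €7,373,100 = €13,697,206.30. Interest = €6,190,490.00, so EBIT − I = €7,506,716.30.
Degree of total leverage = total CM / (EBIT − interest) = €21,070,306.30 / €7,506,716.30 = 2.8069.

2.81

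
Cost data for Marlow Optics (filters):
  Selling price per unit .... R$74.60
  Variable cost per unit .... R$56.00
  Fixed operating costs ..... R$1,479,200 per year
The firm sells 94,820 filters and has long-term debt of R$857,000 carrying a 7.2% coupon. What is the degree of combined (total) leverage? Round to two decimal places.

7.92

At 94,820 units, contribution = 94,820 × R$18.60 = R$1,763,652.00.
EBIT = R$1,763,652.00 − R$1,479,200 = R$284,452.00. Interest = R$61,704.00, so EBIT − I = R$222,748.00.
Degree of total leverage = total CM / (EBIT − interest) = R$1,763,652.00 / R$222,748.00 = 7.9177.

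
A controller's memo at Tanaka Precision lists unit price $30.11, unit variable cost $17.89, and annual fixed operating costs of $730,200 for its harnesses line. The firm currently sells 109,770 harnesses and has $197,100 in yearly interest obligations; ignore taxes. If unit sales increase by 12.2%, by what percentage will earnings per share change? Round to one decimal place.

Contribution at this volume is 109,770 × $12.22 = $1,341,389.40.
Subtracting fixed costs: EBIT = $1,341,389.40 − $730,200 = $611,189.40.
After interest of $197,100.00, pre-tax earnings = $414,089.40.
DCL = total CM / (EBIT − I) = $1,341,389.40 / $414,089.40 = 3.2394.
EPS therefore changes by 3.2394 × (+12.2%) = +39.5%.

+39.5%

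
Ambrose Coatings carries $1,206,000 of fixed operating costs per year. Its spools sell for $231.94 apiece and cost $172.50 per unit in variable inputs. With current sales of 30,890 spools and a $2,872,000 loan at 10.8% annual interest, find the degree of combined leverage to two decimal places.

5.74

At 30,890 units, contribution = 30,890 × $59.44 = $1,836,101.60.
Subtracting fixed costs: EBIT = $1,836,101.60 − $1,206,000 = $630,101.60. Interest = $310,176.00, so EBIT − I = $319,925.60.
Degree of total leverage = total CM / (EBIT − interest) = $1,836,101.60 / $319,925.60 = 5.7392.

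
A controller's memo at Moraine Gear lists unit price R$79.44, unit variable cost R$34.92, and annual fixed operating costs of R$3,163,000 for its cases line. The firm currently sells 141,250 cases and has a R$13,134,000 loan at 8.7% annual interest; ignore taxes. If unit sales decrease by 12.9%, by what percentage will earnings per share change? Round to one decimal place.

-40.9%

Total contribution margin = 141,250 × R$44.52 = R$6,288,450.00.
Operating income = contribution − fixed costs = R$6,288,450.00 − R$3,163,000 = R$3,125,450.00.
After interest of R$1,142,658.00, pre-tax earnings = R$1,982,792.00.
DCL = total CM / (EBIT − I) = R$6,288,450.00 / R$1,982,792.00 = 3.1715.
%ΔEPS = DCL × %ΔSales = 3.1715 × -12.9% = -40.9%.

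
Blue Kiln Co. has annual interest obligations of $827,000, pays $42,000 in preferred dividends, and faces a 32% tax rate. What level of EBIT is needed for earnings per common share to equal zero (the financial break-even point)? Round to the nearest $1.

Preferred dividends are paid after tax, so their pre-tax equivalent is $42,000 ÷ (1 − 0.32) = $61,764.71.
Financial break-even EBIT = interest + D_p ÷ (1 − t) = $827,000 + $61,764.71 = $888,764.71.

$888,765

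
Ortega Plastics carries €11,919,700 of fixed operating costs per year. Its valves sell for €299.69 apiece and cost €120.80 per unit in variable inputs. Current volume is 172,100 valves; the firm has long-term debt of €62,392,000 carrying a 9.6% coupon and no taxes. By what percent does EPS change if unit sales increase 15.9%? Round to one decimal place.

+38.0%

Contribution at this volume is 172,100 × €178.89 = €30,786,969.00.
Operating income = contribution − fixed costs = €30,786,969.00 − €11,919,700 = €18,867,269.00.
Interest = €5,989,632.00, so EBIT − I = €12,877,637.00.
Degree of combined leverage = contribution ÷ (EBIT − I) = €30,786,969.00 ÷ €12,877,637.00 = 2.3907.
EPS therefore changes by 2.3907 × (+15.9%) = +38.0%.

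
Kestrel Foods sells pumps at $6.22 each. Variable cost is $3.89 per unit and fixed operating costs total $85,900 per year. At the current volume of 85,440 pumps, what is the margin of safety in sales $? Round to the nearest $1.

Unit CM = price − variable cost = $6.22 − $3.89 = $2.33. Break-even units = $85,900 ÷ $2.33 = 36,866.95; break-even revenue = 36,866.95 × $6.22 = $229,312.45.
Actual sales revenue = 85,440 × $6.22 = $531,436.80.
Margin of safety = $531,436.80 − $229,312.45 = $302,124.

$302,124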